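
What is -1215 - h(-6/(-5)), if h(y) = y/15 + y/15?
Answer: -30379/25 ≈ -1215.2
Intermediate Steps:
h(y) = 2*y/15 (h(y) = y*(1/15) + y*(1/15) = y/15 + y/15 = 2*y/15)
-1215 - h(-6/(-5)) = -1215 - 2*(-6/(-5))/15 = -1215 - 2*(-6*(-1/5))/15 = -1215 - 2*6/(15*5) = -1215 - 1*4/25 = -1215 - 4/25 = -30379/25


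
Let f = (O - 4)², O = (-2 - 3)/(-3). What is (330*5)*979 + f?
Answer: 14538199/9 ≈ 1.6154e+6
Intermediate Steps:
O = 5/3 (O = -⅓*(-5) = 5/3 ≈ 1.6667)
f = 49/9 (f = (5/3 - 4)² = (-7/3)² = 49/9 ≈ 5.4444)
(330*5)*979 + f = (330*5)*979 + 49/9 = 1650*979 + 49/9 = 1615350 + 49/9 = 14538199/9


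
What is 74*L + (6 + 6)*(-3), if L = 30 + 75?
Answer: 7734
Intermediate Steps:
L = 105
74*L + (6 + 6)*(-3) = 74*105 + (6 + 6)*(-3) = 7770 + 12*(-3) = 7770 - 36 = 7734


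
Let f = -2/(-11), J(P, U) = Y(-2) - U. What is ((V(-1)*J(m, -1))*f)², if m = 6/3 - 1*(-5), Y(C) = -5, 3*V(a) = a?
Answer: 64/1089 ≈ 0.058770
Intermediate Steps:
V(a) = a/3
m = 7 (m = 6*(⅓) + 5 = 2 + 5 = 7)
J(P, U) = -5 - U
f = 2/11 (f = -2*(-1/11) = 2/11 ≈ 0.18182)
((V(-1)*J(m, -1))*f)² = ((((⅓)*(-1))*(-5 - 1*(-1)))*(2/11))² = (-(-5 + 1)/3*(2/11))² = (-⅓*(-4)*(2/11))² = ((4/3)*(2/11))² = (8/33)² = 64/1089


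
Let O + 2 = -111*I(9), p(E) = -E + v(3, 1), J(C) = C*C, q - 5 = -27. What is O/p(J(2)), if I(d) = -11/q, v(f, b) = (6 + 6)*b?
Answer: -115/16 ≈ -7.1875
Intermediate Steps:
v(f, b) = 12*b
q = -22 (q = 5 - 27 = -22)
I(d) = ½ (I(d) = -11/(-22) = -11*(-1/22) = ½)
J(C) = C²
p(E) = 12 - E (p(E) = -E + 12*1 = -E + 12 = 12 - E)
O = -115/2 (O = -2 - 111*½ = -2 - 111/2 = -115/2 ≈ -57.500)
O/p(J(2)) = -115/(2*(12 - 1*2²)) = -115/(2*(12 - 1*4)) = -115/(2*(12 - 4)) = -115/2/8 = -115/2*⅛ = -115/16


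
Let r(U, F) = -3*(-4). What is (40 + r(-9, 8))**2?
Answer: 2704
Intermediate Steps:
r(U, F) = 12
(40 + r(-9, 8))**2 = (40 + 12)**2 = 52**2 = 2704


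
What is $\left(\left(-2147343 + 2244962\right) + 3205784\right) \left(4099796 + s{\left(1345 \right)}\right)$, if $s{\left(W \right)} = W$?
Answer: $13547721482823$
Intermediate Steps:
$\left(\left(-2147343 + 2244962\right) + 3205784\right) \left(4099796 + s{\left(1345 \right)}\right) = \left(\left(-2147343 + 2244962\right) + 3205784\right) \left(4099796 + 1345\right) = \left(97619 + 3205784\right) 4101141 = 3303403 \cdot 4101141 = 13547721482823$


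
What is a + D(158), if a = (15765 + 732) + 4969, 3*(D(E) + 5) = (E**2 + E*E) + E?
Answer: 114469/3 ≈ 38156.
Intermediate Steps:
D(E) = -5 + E/3 + 2*E**2/3 (D(E) = -5 + ((E**2 + E*E) + E)/3 = -5 + ((E**2 + E**2) + E)/3 = -5 + (2*E**2 + E)/3 = -5 + (E + 2*E**2)/3 = -5 + (E/3 + 2*E**2/3) = -5 + E/3 + 2*E**2/3)
a = 21466 (a = 16497 + 4969 = 21466)
a + D(158) = 21466 + (-5 + (1/3)*158 + (2/3)*158**2) = 21466 + (-5 + 158/3 + (2/3)*24964) = 21466 + (-5 + 158/3 + 49928/3) = 21466 + 50071/3 = 114469/3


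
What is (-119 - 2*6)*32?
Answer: -4192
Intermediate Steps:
(-119 - 2*6)*32 = (-119 - 12)*32 = -131*32 = -4192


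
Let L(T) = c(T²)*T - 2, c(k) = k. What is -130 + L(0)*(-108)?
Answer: 86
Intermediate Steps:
L(T) = -2 + T³ (L(T) = T²*T - 2 = T³ - 2 = -2 + T³)
-130 + L(0)*(-108) = -130 + (-2 + 0³)*(-108) = -130 + (-2 + 0)*(-108) = -130 - 2*(-108) = -130 + 216 = 86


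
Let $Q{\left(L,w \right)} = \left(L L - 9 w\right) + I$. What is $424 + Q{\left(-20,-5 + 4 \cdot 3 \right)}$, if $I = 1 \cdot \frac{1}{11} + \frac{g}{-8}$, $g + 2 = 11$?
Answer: $\frac{66877}{88} \approx 759.97$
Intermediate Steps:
$g = 9$ ($g = -2 + 11 = 9$)
$I = - \frac{91}{88}$ ($I = 1 \cdot \frac{1}{11} + \frac{9}{-8} = 1 \cdot \frac{1}{11} + 9 \left(- \frac{1}{8}\right) = \frac{1}{11} - \frac{9}{8} = - \frac{91}{88} \approx -1.0341$)
$Q{\left(L,w \right)} = - \frac{91}{88} + L^{2} - 9 w$ ($Q{\left(L,w \right)} = \left(L L - 9 w\right) - \frac{91}{88} = \left(L^{2} - 9 w\right) - \frac{91}{88} = - \frac{91}{88} + L^{2} - 9 w$)
$424 + Q{\left(-20,-5 + 4 \cdot 3 \right)} = 424 - \left(\frac{91}{88} - 400 + 9 \left(-5 + 4 \cdot 3\right)\right) = 424 - \left(- \frac{35109}{88} + 9 \left(-5 + 12\right)\right) = 424 - - \frac{29565}{88} = 424 + \frac{29565}{88} = \frac{66877}{88}$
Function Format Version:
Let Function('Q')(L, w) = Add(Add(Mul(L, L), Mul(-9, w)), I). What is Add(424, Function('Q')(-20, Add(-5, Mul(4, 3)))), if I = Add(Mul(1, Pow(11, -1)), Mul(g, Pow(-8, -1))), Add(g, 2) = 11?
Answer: Rational(66877, 88) ≈ 759.97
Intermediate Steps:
g = 9 (g = Add(-2, 11) = 9)
I = Rational(-91, 88) (I = Add(Mul(1, Pow(11, -1)), Mul(9, Pow(-8, -1))) = Add(Mul(1, Rational(1, 11)), Mul(9, Rational(-1, 8))) = Add(Rational(1, 11), Rational(-9, 8)) = Rational(-91, 88) ≈ -1.0341)
Function('Q')(L, w) = Add(Rational(-91, 88), Pow(L, 2), Mul(-9, w)) (Function('Q')(L, w) = Add(Add(Mul(L, L), Mul(-9, w)), Rational(-91, 88)) = Add(Add(Pow(L, 2), Mul(-9, w)), Rational(-91, 88)) = Add(Rational(-91, 88), Pow(L, 2), Mul(-9, w)))
Add(424, Function('Q')(-20, Add(-5, Mul(4, 3)))) = Add(424, Add(Rational(-91, 88), Pow(-20, 2), Mul(-9, Add(-5, Mul(4, 3))))) = Add(424, Add(Rational(-91, 88), 400, Mul(-9, Add(-5, 12)))) = Add(424, Add(Rational(-91, 88), 400, Mul(-9, 7))) = Add(424, Add(Rational(-91, 88), 400, -63)) = Add(424, Rational(29565, 88)) = Rational(66877, 88)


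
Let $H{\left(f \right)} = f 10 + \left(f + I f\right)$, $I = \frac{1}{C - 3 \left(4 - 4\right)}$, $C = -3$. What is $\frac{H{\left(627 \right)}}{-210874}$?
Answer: $- \frac{3344}{105437} \approx -0.031716$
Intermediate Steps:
$I = - \frac{1}{3}$ ($I = \frac{1}{-3 - 3 \left(4 - 4\right)} = \frac{1}{-3 - 0} = \frac{1}{-3 + 0} = \frac{1}{-3} = - \frac{1}{3} \approx -0.33333$)
$H{\left(f \right)} = \frac{32 f}{3}$ ($H{\left(f \right)} = f 10 + \left(f - \frac{f}{3}\right) = 10 f + \frac{2 f}{3} = \frac{32 f}{3}$)
$\frac{H{\left(627 \right)}}{-210874} = \frac{\frac{32}{3} \cdot 627}{-210874} = 6688 \left(- \frac{1}{210874}\right) = - \frac{3344}{105437}$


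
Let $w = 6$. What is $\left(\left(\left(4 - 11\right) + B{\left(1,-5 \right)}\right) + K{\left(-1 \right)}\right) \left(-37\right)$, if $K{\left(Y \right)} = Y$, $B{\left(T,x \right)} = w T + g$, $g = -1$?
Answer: $111$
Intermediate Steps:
$B{\left(T,x \right)} = -1 + 6 T$ ($B{\left(T,x \right)} = 6 T - 1 = -1 + 6 T$)
$\left(\left(\left(4 - 11\right) + B{\left(1,-5 \right)}\right) + K{\left(-1 \right)}\right) \left(-37\right) = \left(\left(\left(4 - 11\right) + \left(-1 + 6 \cdot 1\right)\right) - 1\right) \left(-37\right) = \left(\left(-7 + \left(-1 + 6\right)\right) - 1\right) \left(-37\right) = \left(\left(-7 + 5\right) - 1\right) \left(-37\right) = \left(-2 - 1\right) \left(-37\right) = \left(-3\right) \left(-37\right) = 111$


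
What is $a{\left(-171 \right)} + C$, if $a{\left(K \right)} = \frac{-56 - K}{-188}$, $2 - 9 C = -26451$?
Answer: $\frac{4972129}{1692} \approx 2938.6$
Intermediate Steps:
$C = \frac{26453}{9}$ ($C = \frac{2}{9} - -2939 = \frac{2}{9} + 2939 = \frac{26453}{9} \approx 2939.2$)
$a{\left(K \right)} = \frac{14}{47} + \frac{K}{188}$ ($a{\left(K \right)} = \left(-56 - K\right) \left(- \frac{1}{188}\right) = \frac{14}{47} + \frac{K}{188}$)
$a{\left(-171 \right)} + C = \left(\frac{14}{47} + \frac{1}{188} \left(-171\right)\right) + \frac{26453}{9} = \left(\frac{14}{47} - \frac{171}{188}\right) + \frac{26453}{9} = - \frac{115}{188} + \frac{26453}{9} = \frac{4972129}{1692}$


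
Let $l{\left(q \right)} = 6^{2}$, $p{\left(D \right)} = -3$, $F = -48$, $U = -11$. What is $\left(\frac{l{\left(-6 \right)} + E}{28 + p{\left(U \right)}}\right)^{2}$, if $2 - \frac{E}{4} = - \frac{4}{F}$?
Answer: $\frac{17161}{5625} \approx 3.0508$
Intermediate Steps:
$l{\left(q \right)} = 36$
$E = \frac{23}{3}$ ($E = 8 - 4 \left(- \frac{4}{-48}\right) = 8 - 4 \left(\left(-4\right) \left(- \frac{1}{48}\right)\right) = 8 - \frac{1}{3} = \frac{23}{3} \approx 7.6667$)
$\left(\frac{l{\left(-6 \right)} + E}{28 + p{\left(U \right)}}\right)^{2} = \left(\frac{36 + \frac{23}{3}}{28 - 3}\right)^{2} = \left(\frac{131}{3 \cdot 25}\right)^{2} = \left(\frac{131}{3} \cdot \frac{1}{25}\right)^{2} = \left(\frac{131}{75}\right)^{2} = \frac{17161}{5625}$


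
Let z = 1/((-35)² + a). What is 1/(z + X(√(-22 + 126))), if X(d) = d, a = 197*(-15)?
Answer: 1730/311261599 + 5985800*√26/311261599 ≈ 0.098064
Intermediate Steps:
a = -2955
z = -1/1730 (z = 1/((-35)² - 2955) = 1/(1225 - 2955) = 1/(-1730) = -1/1730 ≈ -0.00057803)
1/(z + X(√(-22 + 126))) = 1/(-1/1730 + √(-22 + 126)) = 1/(-1/1730 + √104) = 1/(-1/1730 + 2*√26)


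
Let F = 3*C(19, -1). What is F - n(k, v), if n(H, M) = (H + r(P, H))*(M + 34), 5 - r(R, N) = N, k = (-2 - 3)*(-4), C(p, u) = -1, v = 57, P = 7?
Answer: -458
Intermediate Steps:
k = 20 (k = -5*(-4) = 20)
r(R, N) = 5 - N
n(H, M) = 170 + 5*M (n(H, M) = (H + (5 - H))*(M + 34) = 5*(34 + M) = 170 + 5*M)
F = -3 (F = 3*(-1) = -3)
F - n(k, v) = -3 - (170 + 5*57) = -3 - (170 + 285) = -3 - 1*455 = -3 - 455 = -458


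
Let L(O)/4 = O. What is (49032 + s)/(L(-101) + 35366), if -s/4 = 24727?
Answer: -24938/17481 ≈ -1.4266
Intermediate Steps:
s = -98908 (s = -4*24727 = -98908)
L(O) = 4*O
(49032 + s)/(L(-101) + 35366) = (49032 - 98908)/(4*(-101) + 35366) = -49876/(-404 + 35366) = -49876/34962 = -49876*1/34962 = -24938/17481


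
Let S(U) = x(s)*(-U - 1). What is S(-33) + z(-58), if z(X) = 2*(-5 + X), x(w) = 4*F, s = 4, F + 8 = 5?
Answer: -510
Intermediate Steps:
F = -3 (F = -8 + 5 = -3)
x(w) = -12 (x(w) = 4*(-3) = -12)
z(X) = -10 + 2*X
S(U) = 12 + 12*U (S(U) = -12*(-U - 1) = -12*(-1 - U) = 12 + 12*U)
S(-33) + z(-58) = (12 + 12*(-33)) + (-10 + 2*(-58)) = (12 - 396) + (-10 - 116) = -384 - 126 = -510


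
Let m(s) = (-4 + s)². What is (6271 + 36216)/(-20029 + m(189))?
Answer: 42487/14196 ≈ 2.9929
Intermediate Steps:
(6271 + 36216)/(-20029 + m(189)) = (6271 + 36216)/(-20029 + (-4 + 189)²) = 42487/(-20029 + 185²) = 42487/(-20029 + 34225) = 42487/14196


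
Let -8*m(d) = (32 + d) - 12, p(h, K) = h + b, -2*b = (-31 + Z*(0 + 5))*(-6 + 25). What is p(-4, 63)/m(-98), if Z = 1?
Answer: 324/13 ≈ 24.923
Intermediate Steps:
b = 247 (b = -(-31 + 1*(0 + 5))*(-6 + 25)/2 = -(-31 + 1*5)*19/2 = -(-31 + 5)*19/2 = -(-13)*19 = -½*(-494) = 247)
p(h, K) = 247 + h (p(h, K) = h + 247 = 247 + h)
m(d) = -5/2 - d/8 (m(d) = -((32 + d) - 12)/8 = -(20 + d)/8 = -5/2 - d/8)
p(-4, 63)/m(-98) = (247 - 4)/(-5/2 - ⅛*(-98)) = 243/(-5/2 + 49/4) = 243/(39/4) = 243*(4/39) = 324/13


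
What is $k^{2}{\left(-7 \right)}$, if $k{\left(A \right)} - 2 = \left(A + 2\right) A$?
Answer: $1369$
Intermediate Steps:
$k{\left(A \right)} = 2 + A \left(2 + A\right)$ ($k{\left(A \right)} = 2 + \left(A + 2\right) A = 2 + \left(2 + A\right) A = 2 + A \left(2 + A\right)$)
$k^{2}{\left(-7 \right)} = \left(2 + \left(-7\right)^{2} + 2 \left(-7\right)\right)^{2} = \left(2 + 49 - 14\right)^{2} = 37^{2} = 1369$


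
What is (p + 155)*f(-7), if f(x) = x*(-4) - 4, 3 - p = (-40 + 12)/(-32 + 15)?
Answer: 63792/17 ≈ 3752.5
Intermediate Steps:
p = 23/17 (p = 3 - (-40 + 12)/(-32 + 15) = 3 - (-28)/(-17) = 3 - (-28)*(-1)/17 = 3 - 1*28/17 = 3 - 28/17 = 23/17 ≈ 1.3529)
f(x) = -4 - 4*x (f(x) = -4*x - 4 = -4 - 4*x)
(p + 155)*f(-7) = (23/17 + 155)*(-4 - 4*(-7)) = 2658*(-4 + 28)/17 = (2658/17)*24 = 63792/17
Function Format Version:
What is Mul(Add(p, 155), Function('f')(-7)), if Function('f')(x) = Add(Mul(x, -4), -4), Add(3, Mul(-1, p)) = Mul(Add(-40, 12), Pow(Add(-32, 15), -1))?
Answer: Rational(63792, 17) ≈ 3752.5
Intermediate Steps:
p = Rational(23, 17) (p = Add(3, Mul(-1, Mul(Add(-40, 12), Pow(Add(-32, 15), -1)))) = Add(3, Mul(-1, Mul(-28, Pow(-17, -1)))) = Add(3, Mul(-1, Mul(-28, Rational(-1, 17)))) = Add(3, Mul(-1, Rational(28, 17))) = Add(3, Rational(-28, 17)) = Rational(23, 17) ≈ 1.3529)
Function('f')(x) = Add(-4, Mul(-4, x)) (Function('f')(x) = Add(Mul(-4, x), -4) = Add(-4, Mul(-4, x)))
Mul(Add(p, 155), Function('f')(-7)) = Mul(Add(Rational(23, 17), 155), Add(-4, Mul(-4, -7))) = Mul(Rational(2658, 17), Add(-4, 28)) = Mul(Rational(2658, 17), 24) = Rational(63792, 17)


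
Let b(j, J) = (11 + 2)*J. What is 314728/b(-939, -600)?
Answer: -39341/975 ≈ -40.350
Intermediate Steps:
b(j, J) = 13*J
314728/b(-939, -600) = 314728/((13*(-600))) = 314728/(-7800) = 314728*(-1/7800) = -39341/975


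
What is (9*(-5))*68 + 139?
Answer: -2921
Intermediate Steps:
(9*(-5))*68 + 139 = -45*68 + 139 = -3060 + 139 = -2921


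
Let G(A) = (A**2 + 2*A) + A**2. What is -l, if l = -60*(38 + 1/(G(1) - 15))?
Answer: 25020/11 ≈ 2274.5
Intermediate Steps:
G(A) = 2*A + 2*A**2
l = -25020/11 (l = -60*(38 + 1/(2*1*(1 + 1) - 15)) = -60*(38 + 1/(2*1*2 - 15)) = -60*(38 + 1/(4 - 15)) = -60*(38 + 1/(-11)) = -60*(38 - 1/11) = -60*417/11 = -25020/11 ≈ -2274.5)
-l = -1*(-25020/11) = 25020/11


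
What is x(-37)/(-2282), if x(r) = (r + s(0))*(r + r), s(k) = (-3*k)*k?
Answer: -1369/1141 ≈ -1.1998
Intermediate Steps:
s(k) = -3*k²
x(r) = 2*r² (x(r) = (r - 3*0²)*(r + r) = (r - 3*0)*(2*r) = (r + 0)*(2*r) = r*(2*r) = 2*r²)
x(-37)/(-2282) = (2*(-37)²)/(-2282) = (2*1369)*(-1/2282) = 2738*(-1/2282) = -1369/1141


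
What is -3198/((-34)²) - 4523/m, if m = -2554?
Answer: -367388/369053 ≈ -0.99549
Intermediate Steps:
-3198/((-34)²) - 4523/m = -3198/((-34)²) - 4523/(-2554) = -3198/1156 - 4523*(-1/2554) = -3198*1/1156 + 4523/2554 = -1599/578 + 4523/2554 = -367388/369053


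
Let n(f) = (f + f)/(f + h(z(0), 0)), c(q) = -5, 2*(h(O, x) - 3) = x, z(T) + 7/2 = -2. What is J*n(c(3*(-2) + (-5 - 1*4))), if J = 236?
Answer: 1180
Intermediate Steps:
z(T) = -11/2 (z(T) = -7/2 - 2 = -11/2)
h(O, x) = 3 + x/2
n(f) = 2*f/(3 + f) (n(f) = (f + f)/(f + (3 + (1/2)*0)) = (2*f)/(f + (3 + 0)) = (2*f)/(f + 3) = (2*f)/(3 + f) = 2*f/(3 + f))
J*n(c(3*(-2) + (-5 - 1*4))) = 236*(2*(-5)/(3 - 5)) = 236*(2*(-5)/(-2)) = 236*(2*(-5)*(-1/2)) = 236*5 = 1180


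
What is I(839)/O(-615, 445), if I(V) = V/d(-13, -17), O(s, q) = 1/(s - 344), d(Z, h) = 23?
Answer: -804601/23 ≈ -34983.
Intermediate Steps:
O(s, q) = 1/(-344 + s)
I(V) = V/23
I(839)/O(-615, 445) = ((1/23)*839)/(1/(-344 - 615)) = 839/(23*(1/(-959))) = 839/(23*(-1/959)) = (839/23)*(-959) = -804601/23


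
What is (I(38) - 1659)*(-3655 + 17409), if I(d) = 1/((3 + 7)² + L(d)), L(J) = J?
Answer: -68453359/3 ≈ -2.2818e+7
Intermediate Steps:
I(d) = 1/(100 + d) (I(d) = 1/((3 + 7)² + d) = 1/(10² + d) = 1/(100 + d))
(I(38) - 1659)*(-3655 + 17409) = (1/(100 + 38) - 1659)*(-3655 + 17409) = (1/138 - 1659)*13754 = -228941/138*13754 = -68453359/3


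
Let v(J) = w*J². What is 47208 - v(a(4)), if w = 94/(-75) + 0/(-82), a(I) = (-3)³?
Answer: 1203042/25 ≈ 48122.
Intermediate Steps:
a(I) = -27
w = -94/75 (w = 94*(-1/75) + 0*(-1/82) = -94/75 + 0 = -94/75 ≈ -1.2533)
v(J) = -94*J²/75
47208 - v(a(4)) = 47208 - (-94)*(-27)²/75 = 47208 - (-94)*729/75 = 47208 - 1*(-22842/25) = 47208 + 22842/25 = 1203042/25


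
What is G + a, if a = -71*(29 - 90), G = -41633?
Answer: -37302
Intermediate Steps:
a = 4331 (a = -71*(-61) = 4331)
G + a = -41633 + 4331 = -37302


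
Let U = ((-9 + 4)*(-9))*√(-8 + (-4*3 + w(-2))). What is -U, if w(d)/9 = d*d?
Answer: -180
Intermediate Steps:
w(d) = 9*d² (w(d) = 9*(d*d) = 9*d²)
U = 180 (U = ((-9 + 4)*(-9))*√(-8 + (-4*3 + 9*(-2)²)) = (-5*(-9))*√(-8 + (-12 + 9*4)) = 45*√(-8 + (-12 + 36)) = 45*√(-8 + 24) = 45*√16 = 45*4 = 180)
-U = -1*180 = -180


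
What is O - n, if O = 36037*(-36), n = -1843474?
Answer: 546142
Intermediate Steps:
O = -1297332
O - n = -1297332 - 1*(-1843474) = -1297332 + 1843474 = 546142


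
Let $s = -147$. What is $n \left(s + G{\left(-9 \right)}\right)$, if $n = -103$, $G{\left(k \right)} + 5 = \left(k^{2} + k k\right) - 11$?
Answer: $103$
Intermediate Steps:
$G{\left(k \right)} = -16 + 2 k^{2}$ ($G{\left(k \right)} = -5 - \left(11 - k^{2} - k k\right) = -5 + \left(\left(k^{2} + k^{2}\right) - 11\right) = -5 + \left(2 k^{2} - 11\right) = -5 + \left(-11 + 2 k^{2}\right) = -16 + 2 k^{2}$)
$n \left(s + G{\left(-9 \right)}\right) = - 103 \left(-147 - \left(16 - 2 \left(-9\right)^{2}\right)\right) = - 103 \left(-147 + \left(-16 + 2 \cdot 81\right)\right) = - 103 \left(-147 + \left(-16 + 162\right)\right) = - 103 \left(-147 + 146\right) = \left(-103\right) \left(-1\right) = 103$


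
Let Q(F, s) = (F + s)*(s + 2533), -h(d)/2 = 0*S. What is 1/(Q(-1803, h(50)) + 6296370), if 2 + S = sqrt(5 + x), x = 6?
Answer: 1/1729371 ≈ 5.7824e-7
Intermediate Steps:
S = -2 + sqrt(11) (S = -2 + sqrt(5 + 6) = -2 + sqrt(11) ≈ 1.3166)
h(d) = 0 (h(d) = -0*(-2 + sqrt(11)) = -2*0 = 0)
Q(F, s) = (2533 + s)*(F + s) (Q(F, s) = (F + s)*(2533 + s) = (2533 + s)*(F + s))
1/(Q(-1803, h(50)) + 6296370) = 1/((0**2 + 2533*(-1803) + 2533*0 - 1803*0) + 6296370) = 1/((0 - 4566999 + 0 + 0) + 6296370) = 1/(-4566999 + 6296370) = 1/1729371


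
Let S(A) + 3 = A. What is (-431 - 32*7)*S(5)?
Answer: -1310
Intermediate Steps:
S(A) = -3 + A
(-431 - 32*7)*S(5) = (-431 - 32*7)*(-3 + 5) = (-431 - 224)*2 = -655*2 = -1310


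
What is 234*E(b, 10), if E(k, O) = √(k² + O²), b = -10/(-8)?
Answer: 585*√65/2 ≈ 2358.2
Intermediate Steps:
b = 5/4 (b = -10*(-⅛) = 5/4 ≈ 1.2500)
E(k, O) = √(O² + k²)
234*E(b, 10) = 234*√(10² + (5/4)²) = 234*√(100 + 25/16) = 234*√(1625/16) = 234*(5*√65/4) = 585*√65/2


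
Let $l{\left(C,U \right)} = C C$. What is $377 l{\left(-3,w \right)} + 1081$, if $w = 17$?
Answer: $4474$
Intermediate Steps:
$l{\left(C,U \right)} = C^{2}$
$377 l{\left(-3,w \right)} + 1081 = 377 \left(-3\right)^{2} + 1081 = 377 \cdot 9 + 1081 = 3393 + 1081 = 4474$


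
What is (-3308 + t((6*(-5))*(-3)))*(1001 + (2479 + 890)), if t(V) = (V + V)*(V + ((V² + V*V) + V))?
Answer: 12870052040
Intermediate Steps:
t(V) = 2*V*(2*V + 2*V²) (t(V) = (2*V)*(V + ((V² + V²) + V)) = (2*V)*(V + (2*V² + V)) = (2*V)*(V + (V + 2*V²)) = (2*V)*(2*V + 2*V²) = 2*V*(2*V + 2*V²))
(-3308 + t((6*(-5))*(-3)))*(1001 + (2479 + 890)) = (-3308 + 4*((6*(-5))*(-3))²*(1 + (6*(-5))*(-3)))*(1001 + (2479 + 890)) = (-3308 + 4*(-30*(-3))²*(1 - 30*(-3)))*(1001 + 3369) = (-3308 + 4*90²*(1 + 90))*4370 = (-3308 + 4*8100*91)*4370 = (-3308 + 2948400)*4370 = 2945092*4370 = 12870052040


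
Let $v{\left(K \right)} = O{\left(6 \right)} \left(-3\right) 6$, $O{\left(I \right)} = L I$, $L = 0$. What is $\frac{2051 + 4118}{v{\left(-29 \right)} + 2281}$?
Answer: $\frac{6169}{2281} \approx 2.7045$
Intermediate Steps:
$O{\left(I \right)} = 0$ ($O{\left(I \right)} = 0 I = 0$)
$v{\left(K \right)} = 0$ ($v{\left(K \right)} = 0 \left(-3\right) 6 = 0 \cdot 6 = 0$)
$\frac{2051 + 4118}{v{\left(-29 \right)} + 2281} = \frac{2051 + 4118}{0 + 2281} = \frac{6169}{2281}$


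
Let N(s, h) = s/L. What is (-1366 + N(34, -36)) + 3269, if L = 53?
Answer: 100893/53 ≈ 1903.6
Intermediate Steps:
N(s, h) = s/53
(-1366 + N(34, -36)) + 3269 = (-1366 + (1/53)*34) + 3269 = (-1366 + 34/53) + 3269 = -72364/53 + 3269 = 100893/53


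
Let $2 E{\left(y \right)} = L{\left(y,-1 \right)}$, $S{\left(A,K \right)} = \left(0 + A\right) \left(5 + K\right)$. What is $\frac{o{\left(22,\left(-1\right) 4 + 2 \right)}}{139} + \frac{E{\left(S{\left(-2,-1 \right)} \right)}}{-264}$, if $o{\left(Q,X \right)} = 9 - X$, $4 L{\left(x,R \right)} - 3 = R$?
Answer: $\frac{11477}{146784} \approx 0.07819$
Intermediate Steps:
$L{\left(x,R \right)} = \frac{3}{4} + \frac{R}{4}$
$S{\left(A,K \right)} = A \left(5 + K\right)$
$E{\left(y \right)} = \frac{1}{4}$ ($E{\left(y \right)} = \frac{\frac{3}{4} + \frac{1}{4} \left(-1\right)}{2} = \frac{\frac{3}{4} - \frac{1}{4}}{2} = \frac{1}{2} \cdot \frac{1}{2} = \frac{1}{4}$)
$\frac{o{\left(22,\left(-1\right) 4 + 2 \right)}}{139} + \frac{E{\left(S{\left(-2,-1 \right)} \right)}}{-264} = \frac{9 - \left(\left(-1\right) 4 + 2\right)}{139} + \frac{1}{4 \left(-264\right)} = \left(9 - \left(-4 + 2\right)\right) \frac{1}{139} + \frac{1}{4} \left(- \frac{1}{264}\right) = \left(9 - -2\right) \frac{1}{139} - \frac{1}{1056} = \left(9 + 2\right) \frac{1}{139} - \frac{1}{1056} = 11 \cdot \frac{1}{139} - \frac{1}{1056} = \frac{11}{139} - \frac{1}{1056} = \frac{11477}{146784}$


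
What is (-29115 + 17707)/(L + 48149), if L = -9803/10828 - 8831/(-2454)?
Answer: -151566186048/639741278197 ≈ -0.23692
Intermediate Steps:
L = 35782753/13285956 (L = -9803*1/10828 - 8831*(-1/2454) = -9803/10828 + 8831/2454 = 35782753/13285956 ≈ 2.6933)
(-29115 + 17707)/(L + 48149) = (-29115 + 17707)/(35782753/13285956 + 48149) = -11408/639741278197/13285956 = -11408*13285956/639741278197 = -151566186048/639741278197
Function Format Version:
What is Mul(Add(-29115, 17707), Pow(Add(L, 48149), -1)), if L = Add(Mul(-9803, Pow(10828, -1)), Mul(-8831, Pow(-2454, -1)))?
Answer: Rational(-151566186048, 639741278197) ≈ -0.23692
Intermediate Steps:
L = Rational(35782753, 13285956) (L = Add(Mul(-9803, Rational(1, 10828)), Mul(-8831, Rational(-1, 2454))) = Add(Rational(-9803, 10828), Rational(8831, 2454)) = Rational(35782753, 13285956) ≈ 2.6933)
Mul(Add(-29115, 17707), Pow(Add(L, 48149), -1)) = Mul(Add(-29115, 17707), Pow(Add(Rational(35782753, 13285956), 48149), -1)) = Mul(-11408, Pow(Rational(639741278197, 13285956), -1)) = Mul(-11408, Rational(13285956, 639741278197)) = Rational(-151566186048, 639741278197)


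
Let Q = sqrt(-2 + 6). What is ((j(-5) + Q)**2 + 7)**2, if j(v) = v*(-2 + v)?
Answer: 1893376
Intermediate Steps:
Q = 2 (Q = sqrt(4) = 2)
((j(-5) + Q)**2 + 7)**2 = ((-5*(-2 - 5) + 2)**2 + 7)**2 = ((-5*(-7) + 2)**2 + 7)**2 = ((35 + 2)**2 + 7)**2 = (37**2 + 7)**2 = (1369 + 7)**2 = 1376**2 = 1893376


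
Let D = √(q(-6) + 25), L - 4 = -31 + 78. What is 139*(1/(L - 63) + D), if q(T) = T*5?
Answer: -139/12 + 139*I*√5 ≈ -11.583 + 310.81*I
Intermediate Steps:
q(T) = 5*T
L = 51 (L = 4 + (-31 + 78) = 4 + 47 = 51)
D = I*√5 (D = √(5*(-6) + 25) = √(-30 + 25) = √(-5) = I*√5 ≈ 2.2361*I)
139*(1/(L - 63) + D) = 139*(1/(51 - 63) + I*√5) = 139*(1/(-12) + I*√5) = 139*(-1/12 + I*√5) = -139/12 + 139*I*√5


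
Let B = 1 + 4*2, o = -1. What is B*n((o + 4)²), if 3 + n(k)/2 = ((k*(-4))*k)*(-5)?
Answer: 29106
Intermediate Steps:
B = 9 (B = 1 + 8 = 9)
n(k) = -6 + 40*k² (n(k) = -6 + 2*(((k*(-4))*k)*(-5)) = -6 + 2*(((-4*k)*k)*(-5)) = -6 + 2*(-4*k²*(-5)) = -6 + 2*(20*k²) = -6 + 40*k²)
B*n((o + 4)²) = 9*(-6 + 40*((-1 + 4)²)²) = 9*(-6 + 40*(3²)²) = 9*(-6 + 40*9²) = 9*(-6 + 40*81) = 9*(-6 + 3240) = 9*3234 = 29106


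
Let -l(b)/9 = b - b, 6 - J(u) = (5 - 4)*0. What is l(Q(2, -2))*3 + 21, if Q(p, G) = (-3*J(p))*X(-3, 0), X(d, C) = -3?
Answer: 21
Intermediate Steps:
J(u) = 6 (J(u) = 6 - (5 - 4)*0 = 6 - 0 = 6 - 1*0 = 6 + 0 = 6)
Q(p, G) = 54 (Q(p, G) = -3*6*(-3) = -18*(-3) = 54)
l(b) = 0 (l(b) = -9*(b - b) = -9*0 = 0)
l(Q(2, -2))*3 + 21 = 0*3 + 21 = 0 + 21 = 21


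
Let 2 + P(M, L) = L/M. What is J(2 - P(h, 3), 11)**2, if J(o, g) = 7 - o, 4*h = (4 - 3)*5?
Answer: 729/25 ≈ 29.160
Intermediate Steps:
h = 5/4 (h = ((4 - 3)*5)/4 = (1*5)/4 = (1/4)*5 = 5/4 ≈ 1.2500)
P(M, L) = -2 + L/M
J(2 - P(h, 3), 11)**2 = (7 - (2 - (-2 + 3/(5/4))))**2 = (7 - (2 - (-2 + 3*(4/5))))**2 = (7 - (2 - (-2 + 12/5)))**2 = (7 - (2 - 1*2/5))**2 = (7 - (2 - 2/5))**2 = (7 - 1*8/5)**2 = (7 - 8/5)**2 = (27/5)**2 = 729/25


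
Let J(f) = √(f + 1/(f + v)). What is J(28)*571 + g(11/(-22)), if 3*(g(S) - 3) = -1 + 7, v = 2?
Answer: 5 + 16559*√30/30 ≈ 3028.2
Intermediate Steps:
g(S) = 5 (g(S) = 3 + (-1 + 7)/3 = 3 + (⅓)*6 = 3 + 2 = 5)
J(f) = √(f + 1/(2 + f)) (J(f) = √(f + 1/(f + 2)) = √(f + 1/(2 + f)))
J(28)*571 + g(11/(-22)) = √((1 + 28*(2 + 28))/(2 + 28))*571 + 5 = √((1 + 28*30)/30)*571 + 5 = √((1 + 840)/30)*571 + 5 = √((1/30)*841)*571 + 5 = √(841/30)*571 + 5 = (29*√30/30)*571 + 5 = 16559*√30/30 + 5 = 5 + 16559*√30/30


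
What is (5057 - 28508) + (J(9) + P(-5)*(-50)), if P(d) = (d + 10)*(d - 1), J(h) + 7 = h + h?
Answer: -21940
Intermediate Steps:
J(h) = -7 + 2*h (J(h) = -7 + (h + h) = -7 + 2*h)
P(d) = (-1 + d)*(10 + d) (P(d) = (10 + d)*(-1 + d) = (-1 + d)*(10 + d))
(5057 - 28508) + (J(9) + P(-5)*(-50)) = (5057 - 28508) + ((-7 + 2*9) + (-10 + (-5)**2 + 9*(-5))*(-50)) = -23451 + ((-7 + 18) + (-10 + 25 - 45)*(-50)) = -23451 + (11 - 30*(-50)) = -23451 + (11 + 1500) = -23451 + 1511 = -21940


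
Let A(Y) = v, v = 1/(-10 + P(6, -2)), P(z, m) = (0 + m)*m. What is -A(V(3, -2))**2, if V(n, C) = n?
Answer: -1/36 ≈ -0.027778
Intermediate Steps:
P(z, m) = m**2 (P(z, m) = m*m = m**2)
v = -1/6 (v = 1/(-10 + (-2)**2) = 1/(-10 + 4) = 1/(-6) = -1/6 ≈ -0.16667)
A(Y) = -1/6
-A(V(3, -2))**2 = -(-1/6)**2 = -1*1/36 = -1/36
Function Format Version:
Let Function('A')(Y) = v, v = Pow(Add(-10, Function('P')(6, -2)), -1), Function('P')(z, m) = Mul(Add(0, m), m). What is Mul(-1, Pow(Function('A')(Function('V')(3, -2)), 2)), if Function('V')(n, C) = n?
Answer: Rational(-1, 36) ≈ -0.027778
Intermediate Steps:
Function('P')(z, m) = Pow(m, 2) (Function('P')(z, m) = Mul(m, m) = Pow(m, 2))
v = Rational(-1, 6) (v = Pow(Add(-10, Pow(-2, 2)), -1) = Pow(Add(-10, 4), -1) = Pow(-6, -1) = Rational(-1, 6) ≈ -0.16667)
Function('A')(Y) = Rational(-1, 6)
Mul(-1, Pow(Function('A')(Function('V')(3, -2)), 2)) = Mul(-1, Pow(Rational(-1, 6), 2)) = Mul(-1, Rational(1, 36)) = Rational(-1, 36)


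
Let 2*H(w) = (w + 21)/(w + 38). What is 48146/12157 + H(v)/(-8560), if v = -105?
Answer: 13806091663/3486141320 ≈ 3.9603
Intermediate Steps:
H(w) = (21 + w)/(2*(38 + w)) (H(w) = ((w + 21)/(w + 38))/2 = ((21 + w)/(38 + w))/2 = (21 + w)/(2*(38 + w)))
48146/12157 + H(v)/(-8560) = 48146/12157 + ((21 - 105)/(2*(38 - 105)))/(-8560) = 48146*(1/12157) + ((1/2)*(-84)/(-67))*(-1/8560) = 48146/12157 + ((1/2)*(-1/67)*(-84))*(-1/8560) = 48146/12157 + (42/67)*(-1/8560) = 48146/12157 - 21/286760 = 13806091663/3486141320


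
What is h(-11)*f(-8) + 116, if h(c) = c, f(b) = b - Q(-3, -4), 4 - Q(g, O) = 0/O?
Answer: 248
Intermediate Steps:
Q(g, O) = 4 (Q(g, O) = 4 - 0/O = 4 - 1*0 = 4 + 0 = 4)
f(b) = -4 + b (f(b) = b - 1*4 = b - 4 = -4 + b)
h(-11)*f(-8) + 116 = -11*(-4 - 8) + 116 = -11*(-12) + 116 = 132 + 116 = 248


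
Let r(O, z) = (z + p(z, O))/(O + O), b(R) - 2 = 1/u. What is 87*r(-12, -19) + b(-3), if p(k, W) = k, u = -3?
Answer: 1673/12 ≈ 139.42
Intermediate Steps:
b(R) = 5/3 (b(R) = 2 + 1/(-3) = 2 - ⅓ = 5/3)
r(O, z) = z/O (r(O, z) = (z + z)/(O + O) = (2*z)/((2*O)) = (2*z)*(1/(2*O)) = z/O)
87*r(-12, -19) + b(-3) = 87*(-19/(-12)) + 5/3 = 87*(-19*(-1/12)) + 5/3 = 87*(19/12) + 5/3 = 551/4 + 5/3 = 1673/12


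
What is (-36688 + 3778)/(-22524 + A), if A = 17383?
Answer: 32910/5141 ≈ 6.4015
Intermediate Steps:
(-36688 + 3778)/(-22524 + A) = (-36688 + 3778)/(-22524 + 17383) = -32910/(-5141) = -32910*(-1/5141) = 32910/5141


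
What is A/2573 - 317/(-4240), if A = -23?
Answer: 718121/10909520 ≈ 0.065825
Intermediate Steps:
A/2573 - 317/(-4240) = -23/2573 - 317/(-4240) = -23*1/2573 - 317*(-1/4240) = -23/2573 + 317/4240 = 718121/10909520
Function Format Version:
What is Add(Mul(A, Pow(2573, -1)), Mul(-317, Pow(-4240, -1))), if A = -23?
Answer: Rational(718121, 10909520) ≈ 0.065825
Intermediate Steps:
Add(Mul(A, Pow(2573, -1)), Mul(-317, Pow(-4240, -1))) = Add(Mul(-23, Pow(2573, -1)), Mul(-317, Pow(-4240, -1))) = Add(Mul(-23, Rational(1, 2573)), Mul(-317, Rational(-1, 4240))) = Add(Rational(-23, 2573), Rational(317, 4240)) = Rational(718121, 10909520)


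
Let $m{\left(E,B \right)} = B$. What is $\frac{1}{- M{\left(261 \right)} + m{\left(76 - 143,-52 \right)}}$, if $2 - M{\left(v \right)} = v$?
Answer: $\frac{1}{207} \approx 0.0048309$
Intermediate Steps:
$M{\left(v \right)} = 2 - v$
$\frac{1}{- M{\left(261 \right)} + m{\left(76 - 143,-52 \right)}} = \frac{1}{- (2 - 261) - 52} = \frac{1}{\left(-1\right) \left(-259\right) - 52} = \frac{1}{259 - 52} = \frac{1}{207}$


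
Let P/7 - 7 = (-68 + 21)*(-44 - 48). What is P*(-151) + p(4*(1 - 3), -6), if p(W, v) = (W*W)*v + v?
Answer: -4578257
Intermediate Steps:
p(W, v) = v + v*W² (p(W, v) = W²*v + v = v*W² + v = v + v*W²)
P = 30317 (P = 49 + 7*((-68 + 21)*(-44 - 48)) = 49 + 7*(-47*(-92)) = 49 + 7*4324 = 49 + 30268 = 30317)
P*(-151) + p(4*(1 - 3), -6) = 30317*(-151) - 6*(1 + (4*(1 - 3))²) = -4577867 - 6*(1 + (4*(-2))²) = -4577867 - 6*(1 + (-8)²) = -4577867 - 6*(1 + 64) = -4577867 - 6*65 = -4577867 - 390 = -4578257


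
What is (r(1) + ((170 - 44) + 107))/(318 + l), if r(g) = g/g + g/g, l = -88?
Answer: 47/46 ≈ 1.0217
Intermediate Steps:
r(g) = 2 (r(g) = 1 + 1 = 2)
(r(1) + ((170 - 44) + 107))/(318 + l) = (2 + ((170 - 44) + 107))/(318 - 88) = (2 + (126 + 107))/230 = (2 + 233)*(1/230) = 235*(1/230) = 47/46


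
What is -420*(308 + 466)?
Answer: -325080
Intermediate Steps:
-420*(308 + 466) = -420*774 = -325080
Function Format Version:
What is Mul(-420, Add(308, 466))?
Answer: -325080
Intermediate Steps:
Mul(-420, Add(308, 466)) = Mul(-420, 774) = -325080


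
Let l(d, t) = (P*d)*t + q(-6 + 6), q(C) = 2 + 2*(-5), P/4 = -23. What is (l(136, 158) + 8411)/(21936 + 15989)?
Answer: -1968493/37925 ≈ -51.905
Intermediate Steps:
P = -92 (P = 4*(-23) = -92)
q(C) = -8 (q(C) = 2 - 10 = -8)
l(d, t) = -8 - 92*d*t (l(d, t) = (-92*d)*t - 8 = -92*d*t - 8 = -8 - 92*d*t)
(l(136, 158) + 8411)/(21936 + 15989) = ((-8 - 92*136*158) + 8411)/(21936 + 15989) = ((-8 - 1976896) + 8411)/37925 = (-1976904 + 8411)*(1/37925) = -1968493*1/37925 = -1968493/37925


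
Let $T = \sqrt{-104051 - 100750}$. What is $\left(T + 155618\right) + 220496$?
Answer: $376114 + i \sqrt{204801} \approx 3.7611 \cdot 10^{5} + 452.55 i$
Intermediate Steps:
$T = i \sqrt{204801}$ ($T = \sqrt{-204801} = i \sqrt{204801} \approx 452.55 i$)
$\left(T + 155618\right) + 220496 = \left(i \sqrt{204801} + 155618\right) + 220496 = \left(155618 + i \sqrt{204801}\right) + 220496 = 376114 + i \sqrt{204801}$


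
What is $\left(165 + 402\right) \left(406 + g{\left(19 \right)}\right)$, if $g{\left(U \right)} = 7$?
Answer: $234171$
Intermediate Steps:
$\left(165 + 402\right) \left(406 + g{\left(19 \right)}\right) = \left(165 + 402\right) \left(406 + 7\right) = 567 \cdot 413 = 234171$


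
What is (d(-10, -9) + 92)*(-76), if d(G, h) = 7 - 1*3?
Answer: -7296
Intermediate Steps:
d(G, h) = 4 (d(G, h) = 7 - 3 = 4)
(d(-10, -9) + 92)*(-76) = (4 + 92)*(-76) = 96*(-76) = -7296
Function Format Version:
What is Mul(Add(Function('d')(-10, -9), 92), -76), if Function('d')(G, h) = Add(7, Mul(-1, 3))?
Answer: -7296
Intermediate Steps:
Function('d')(G, h) = 4 (Function('d')(G, h) = Add(7, -3) = 4)
Mul(Add(Function('d')(-10, -9), 92), -76) = Mul(Add(4, 92), -76) = Mul(96, -76) = -7296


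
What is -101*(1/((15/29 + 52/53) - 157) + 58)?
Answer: -1399941911/239006 ≈ -5857.4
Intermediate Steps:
-101*(1/((15/29 + 52/53) - 157) + 58) = -101*(1/(2303/1537 - 157) + 58) = -101*(1/(-239006/1537) + 58) = -101*(-1537/239006 + 58) = -101*13860811/239006 = -1399941911/239006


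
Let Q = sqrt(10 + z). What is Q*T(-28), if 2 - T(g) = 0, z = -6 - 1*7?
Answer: 2*I*sqrt(3) ≈ 3.4641*I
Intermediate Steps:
z = -13 (z = -6 - 7 = -13)
T(g) = 2 (T(g) = 2 - 1*0 = 2 + 0 = 2)
Q = I*sqrt(3) (Q = sqrt(10 - 13) = sqrt(-3) = I*sqrt(3) ≈ 1.732*I)
Q*T(-28) = (I*sqrt(3))*2 = 2*I*sqrt(3)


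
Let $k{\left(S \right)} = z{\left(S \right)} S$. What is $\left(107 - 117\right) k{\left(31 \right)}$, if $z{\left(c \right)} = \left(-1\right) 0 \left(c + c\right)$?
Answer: $0$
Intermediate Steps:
$z{\left(c \right)} = 0$ ($z{\left(c \right)} = 0 \cdot 2 c = 0$)
$k{\left(S \right)} = 0$ ($k{\left(S \right)} = 0 S = 0$)
$\left(107 - 117\right) k{\left(31 \right)} = \left(107 - 117\right) 0 = \left(-10\right) 0 = 0$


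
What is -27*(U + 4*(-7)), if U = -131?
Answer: 4293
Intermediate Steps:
-27*(U + 4*(-7)) = -27*(-131 + 4*(-7)) = -27*(-131 - 28) = -27*(-159) = -1*(-4293) = 4293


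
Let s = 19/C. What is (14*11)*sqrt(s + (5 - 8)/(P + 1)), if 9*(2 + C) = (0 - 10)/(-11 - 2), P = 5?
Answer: 11*I*sqrt(32690)/4 ≈ 497.21*I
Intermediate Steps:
C = -224/117 (C = -2 + ((0 - 10)/(-11 - 2))/9 = -2 + (-10/(-13))/9 = -2 + (-10*(-1/13))/9 = -2 + (1/9)*(10/13) = -2 + 10/117 = -224/117 ≈ -1.9145)
s = -2223/224 (s = 19/(-224/117) = 19*(-117/224) = -2223/224 ≈ -9.9241)
(14*11)*sqrt(s + (5 - 8)/(P + 1)) = (14*11)*sqrt(-2223/224 + (5 - 8)/(5 + 1)) = 154*sqrt(-2223/224 - 3/6) = 154*sqrt(-2223/224 - 3*1/6) = 154*sqrt(-2223/224 - 1/2) = 154*sqrt(-2335/224) = 154*(I*sqrt(32690)/56) = 11*I*sqrt(32690)/4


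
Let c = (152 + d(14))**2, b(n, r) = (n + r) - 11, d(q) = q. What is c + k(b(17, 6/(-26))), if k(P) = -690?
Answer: 26866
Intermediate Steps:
b(n, r) = -11 + n + r
c = 27556 (c = (152 + 14)**2 = 166**2 = 27556)
c + k(b(17, 6/(-26))) = 27556 - 690 = 26866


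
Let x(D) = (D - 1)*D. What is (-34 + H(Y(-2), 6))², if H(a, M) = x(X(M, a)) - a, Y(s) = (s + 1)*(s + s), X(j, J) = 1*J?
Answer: 676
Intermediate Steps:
X(j, J) = J
Y(s) = 2*s*(1 + s) (Y(s) = (1 + s)*(2*s) = 2*s*(1 + s))
x(D) = D*(-1 + D) (x(D) = (-1 + D)*D = D*(-1 + D))
H(a, M) = -a + a*(-1 + a) (H(a, M) = a*(-1 + a) - a = -a + a*(-1 + a))
(-34 + H(Y(-2), 6))² = (-34 + (2*(-2)*(1 - 2))*(-2 + 2*(-2)*(1 - 2)))² = (-34 + (2*(-2)*(-1))*(-2 + 2*(-2)*(-1)))² = (-34 + 4*(-2 + 4))² = (-34 + 4*2)² = (-34 + 8)² = (-26)² = 676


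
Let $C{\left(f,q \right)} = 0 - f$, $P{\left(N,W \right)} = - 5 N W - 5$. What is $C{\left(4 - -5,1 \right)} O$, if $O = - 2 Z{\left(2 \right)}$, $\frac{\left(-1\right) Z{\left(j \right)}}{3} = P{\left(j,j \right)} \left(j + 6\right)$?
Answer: $10800$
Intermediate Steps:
$P{\left(N,W \right)} = -5 - 5 N W$ ($P{\left(N,W \right)} = - 5 N W - 5 = -5 - 5 N W$)
$Z{\left(j \right)} = - 3 \left(-5 - 5 j^{2}\right) \left(6 + j\right)$ ($Z{\left(j \right)} = - 3 \left(-5 - 5 j j\right) \left(j + 6\right) = - 3 \left(-5 - 5 j^{2}\right) \left(6 + j\right)$)
$C{\left(f,q \right)} = - f$
$O = -1200$ ($O = - 2 \cdot 15 \left(1 + 2^{2}\right) \left(6 + 2\right) = - 2 \cdot 15 \left(1 + 4\right) 8 = - 2 \cdot 15 \cdot 5 \cdot 8 = \left(-2\right) 600 = -1200$)
$C{\left(4 - -5,1 \right)} O = - (4 - -5) \left(-1200\right) = - (4 + 5) \left(-1200\right) = \left(-1\right) 9 \left(-1200\right) = \left(-9\right) \left(-1200\right) = 10800$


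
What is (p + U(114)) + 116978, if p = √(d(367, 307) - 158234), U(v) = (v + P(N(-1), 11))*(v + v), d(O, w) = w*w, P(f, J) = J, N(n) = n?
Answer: 145478 + I*√63985 ≈ 1.4548e+5 + 252.95*I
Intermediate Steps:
d(O, w) = w²
U(v) = 2*v*(11 + v) (U(v) = (v + 11)*(v + v) = (11 + v)*(2*v) = 2*v*(11 + v))
p = I*√63985 (p = √(307² - 158234) = √(94249 - 158234) = √(-63985) = I*√63985 ≈ 252.95*I)
(p + U(114)) + 116978 = (I*√63985 + 2*114*(11 + 114)) + 116978 = (I*√63985 + 2*114*125) + 116978 = (I*√63985 + 28500) + 116978 = (28500 + I*√63985) + 116978 = 145478 + I*√63985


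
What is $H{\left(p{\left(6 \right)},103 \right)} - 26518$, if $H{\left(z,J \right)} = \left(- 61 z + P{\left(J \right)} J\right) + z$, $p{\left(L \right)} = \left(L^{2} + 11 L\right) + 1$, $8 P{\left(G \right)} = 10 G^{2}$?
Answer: $\frac{5332843}{4} \approx 1.3332 \cdot 10^{6}$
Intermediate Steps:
$P{\left(G \right)} = \frac{5 G^{2}}{4}$ ($P{\left(G \right)} = \frac{10 G^{2}}{8} = \frac{5 G^{2}}{4}$)
$p{\left(L \right)} = 1 + L^{2} + 11 L$
$H{\left(z,J \right)} = - 60 z + \frac{5 J^{3}}{4}$ ($H{\left(z,J \right)} = \left(- 61 z + \frac{5 J^{2}}{4} J\right) + z = \left(- 61 z + \frac{5 J^{3}}{4}\right) + z = - 60 z + \frac{5 J^{3}}{4}$)
$H{\left(p{\left(6 \right)},103 \right)} - 26518 = \left(- 60 \left(1 + 6^{2} + 11 \cdot 6\right) + \frac{5 \cdot 103^{3}}{4}\right) - 26518 = \left(- 60 \left(1 + 36 + 66\right) + \frac{5}{4} \cdot 1092727\right) - 26518 = \left(\left(-60\right) 103 + \frac{5463635}{4}\right) - 26518 = \left(-6180 + \frac{5463635}{4}\right) - 26518 = \frac{5438915}{4} - 26518 = \frac{5332843}{4}$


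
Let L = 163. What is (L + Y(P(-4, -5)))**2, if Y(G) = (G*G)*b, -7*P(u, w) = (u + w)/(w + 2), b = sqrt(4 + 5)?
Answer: 64224196/2401 ≈ 26749.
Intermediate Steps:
b = 3 (b = sqrt(9) = 3)
P(u, w) = -(u + w)/(7*(2 + w)) (P(u, w) = -(u + w)/(7*(w + 2)) = -(u + w)/(7*(2 + w)))
Y(G) = 3*G**2 (Y(G) = (G*G)*3 = G**2*3 = 3*G**2)
(L + Y(P(-4, -5)))**2 = (163 + 3*((-1*(-4) - 1*(-5))/(7*(2 - 5)))**2)**2 = (163 + 3*((1/7)*(4 + 5)/(-3))**2)**2 = (163 + 3*((1/7)*(-1/3)*9)**2)**2 = (163 + 3*(-3/7)**2)**2 = (163 + 3*(9/49))**2 = (163 + 27/49)**2 = (8014/49)**2 = 64224196/2401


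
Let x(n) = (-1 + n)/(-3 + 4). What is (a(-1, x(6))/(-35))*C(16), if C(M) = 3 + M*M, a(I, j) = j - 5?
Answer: 0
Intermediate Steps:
x(n) = -1 + n (x(n) = (-1 + n)/1 = (-1 + n)*1 = -1 + n)
a(I, j) = -5 + j
C(M) = 3 + M²
(a(-1, x(6))/(-35))*C(16) = ((-5 + (-1 + 6))/(-35))*(3 + 16²) = ((-5 + 5)*(-1/35))*(3 + 256) = (0*(-1/35))*259 = 0*259 = 0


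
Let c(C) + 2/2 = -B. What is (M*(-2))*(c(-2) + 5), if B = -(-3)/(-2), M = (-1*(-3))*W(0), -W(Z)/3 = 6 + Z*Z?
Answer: 594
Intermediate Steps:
W(Z) = -18 - 3*Z² (W(Z) = -3*(6 + Z*Z) = -3*(6 + Z²) = -18 - 3*Z²)
M = -54 (M = (-1*(-3))*(-18 - 3*0²) = 3*(-18 - 3*0) = 3*(-18 + 0) = 3*(-18) = -54)
B = -3/2 (B = -(-3)*(-1)/2 = -1*3/2 = -3/2 ≈ -1.5000)
c(C) = ½ (c(C) = -1 - 1*(-3/2) = -1 + 3/2 = ½)
(M*(-2))*(c(-2) + 5) = (-54*(-2))*(½ + 5) = 108*(11/2) = 594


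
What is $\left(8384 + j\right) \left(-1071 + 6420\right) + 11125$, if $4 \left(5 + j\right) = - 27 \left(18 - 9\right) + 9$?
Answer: $\frac{89034959}{2} \approx 4.4518 \cdot 10^{7}$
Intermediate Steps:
$j = - \frac{127}{2}$ ($j = -5 + \frac{- 27 \left(18 - 9\right) + 9}{4} = -5 + \frac{\left(-27\right) 9 + 9}{4} = -5 + \frac{-243 + 9}{4} = -5 + \frac{1}{4} \left(-234\right) = -5 - \frac{117}{2} = - \frac{127}{2} \approx -63.5$)
$\left(8384 + j\right) \left(-1071 + 6420\right) + 11125 = \left(8384 - \frac{127}{2}\right) \left(-1071 + 6420\right) + 11125 = \frac{16641}{2} \cdot 5349 + 11125 = \frac{89012709}{2} + 11125 = \frac{89034959}{2}$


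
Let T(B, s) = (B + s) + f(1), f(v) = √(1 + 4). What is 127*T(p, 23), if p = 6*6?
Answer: 7493 + 127*√5 ≈ 7777.0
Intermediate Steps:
p = 36
f(v) = √5
T(B, s) = B + s + √5 (T(B, s) = (B + s) + √5 = B + s + √5)
127*T(p, 23) = 127*(36 + 23 + √5) = 127*(59 + √5) = 7493 + 127*√5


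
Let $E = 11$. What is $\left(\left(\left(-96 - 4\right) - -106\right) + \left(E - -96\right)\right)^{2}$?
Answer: $12769$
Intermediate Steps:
$\left(\left(\left(-96 - 4\right) - -106\right) + \left(E - -96\right)\right)^{2} = \left(\left(\left(-96 - 4\right) - -106\right) + \left(11 - -96\right)\right)^{2} = \left(\left(\left(-96 - 4\right) + 106\right) + \left(11 + 96\right)\right)^{2} = \left(\left(-100 + 106\right) + 107\right)^{2} = \left(6 + 107\right)^{2} = 113^{2} = 12769$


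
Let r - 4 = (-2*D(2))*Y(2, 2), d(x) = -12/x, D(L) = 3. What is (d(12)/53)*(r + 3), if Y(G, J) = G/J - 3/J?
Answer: -10/53 ≈ -0.18868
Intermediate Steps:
Y(G, J) = -3/J + G/J
r = 7 (r = 4 + (-2*3)*((-3 + 2)/2) = 4 - 3*(-1) = 4 - 6*(-½) = 4 + 3 = 7)
(d(12)/53)*(r + 3) = (-12/12/53)*(7 + 3) = (-12*1/12*(1/53))*10 = -1*1/53*10 = -1/53*10 = -10/53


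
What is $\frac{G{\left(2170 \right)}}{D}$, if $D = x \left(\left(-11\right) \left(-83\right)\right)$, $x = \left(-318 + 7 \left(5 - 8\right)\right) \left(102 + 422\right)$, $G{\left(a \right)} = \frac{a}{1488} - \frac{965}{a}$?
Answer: $- \frac{5279}{844642126944} \approx -6.25 \cdot 10^{-9}$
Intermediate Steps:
$G{\left(a \right)} = - \frac{965}{a} + \frac{a}{1488}$ ($G{\left(a \right)} = a \frac{1}{1488} - \frac{965}{a} = \frac{a}{1488} - \frac{965}{a} = - \frac{965}{a} + \frac{a}{1488}$)
$x = -177636$ ($x = \left(-318 + 7 \left(-3\right)\right) 524 = \left(-318 - 21\right) 524 = \left(-339\right) 524 = -177636$)
$D = -162181668$ ($D = - 177636 \left(\left(-11\right) \left(-83\right)\right) = \left(-177636\right) 913 = -162181668$)
$\frac{G{\left(2170 \right)}}{D} = \frac{- \frac{965}{2170} + \frac{1}{1488} \cdot 2170}{-162181668} = \left(\left(-965\right) \frac{1}{2170} + \frac{35}{24}\right) \left(- \frac{1}{162181668}\right) = \left(- \frac{193}{434} + \frac{35}{24}\right) \left(- \frac{1}{162181668}\right) = \frac{5279}{5208} \left(- \frac{1}{162181668}\right) = - \frac{5279}{844642126944}$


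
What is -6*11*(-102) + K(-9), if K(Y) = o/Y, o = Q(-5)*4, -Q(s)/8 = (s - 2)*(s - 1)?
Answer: 20644/3 ≈ 6881.3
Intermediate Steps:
Q(s) = -8*(-1 + s)*(-2 + s) (Q(s) = -8*(s - 2)*(s - 1) = -8*(-2 + s)*(-1 + s) = -8*(-1 + s)*(-2 + s))
o = -1344 (o = (-16 - 8*(-5)**2 + 24*(-5))*4 = (-16 - 8*25 - 120)*4 = (-16 - 200 - 120)*4 = -336*4 = -1344)
K(Y) = -1344/Y
-6*11*(-102) + K(-9) = -6*11*(-102) - 1344/(-9) = -66*(-102) - 1344*(-1/9) = 6732 + 448/3 = 20644/3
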